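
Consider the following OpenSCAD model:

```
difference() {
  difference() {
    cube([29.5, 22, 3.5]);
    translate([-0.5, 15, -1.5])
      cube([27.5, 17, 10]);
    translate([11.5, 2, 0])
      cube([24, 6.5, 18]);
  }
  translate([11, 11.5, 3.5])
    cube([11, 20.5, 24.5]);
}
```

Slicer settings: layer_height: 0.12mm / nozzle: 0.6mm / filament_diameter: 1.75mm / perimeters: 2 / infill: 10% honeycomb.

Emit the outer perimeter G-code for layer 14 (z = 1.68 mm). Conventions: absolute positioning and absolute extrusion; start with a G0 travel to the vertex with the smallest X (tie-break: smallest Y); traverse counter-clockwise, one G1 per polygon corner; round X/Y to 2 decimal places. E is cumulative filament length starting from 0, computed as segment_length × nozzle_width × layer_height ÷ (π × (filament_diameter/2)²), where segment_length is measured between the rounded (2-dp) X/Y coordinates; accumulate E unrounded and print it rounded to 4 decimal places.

G0 X0.00 Y0.00 Z1.68
G1 X29.50 Y0.00 E0.8831
G1 X29.50 Y2.00 E0.9429
G1 X11.50 Y2.00 E1.4817
G1 X11.50 Y8.50 E1.6763
G1 X29.50 Y8.50 E2.2151
G1 X29.50 Y22.00 E2.6192
G1 X27.00 Y22.00 E2.6941
G1 X27.00 Y15.00 E2.9036
G1 X0.00 Y15.00 E3.7118
G1 X0.00 Y0.00 E4.1608

At z = 1.68 mm: the cube is present — its section is the full 29.5×22 rectangle; the 27.5×17 cube at (-0.5, 15) contributes its full rectangle; the cube at (11.5, 2) is present — its section is the full 24×6.5 rectangle; Subtracting the remaining from the first: starting from the 29.5×22 cube, the 27.5×17 cube at (-0.5, 15) partially overlaps it — only the 189.00 mm² overlap (of its 467.50 mm²) is removed, clipping the outline; the 24×6.5 cube at (11.5, 2) partially overlaps it — only the 117.00 mm² overlap (of its 156.00 mm²) is removed, clipping the outline — 1 connected region; the cube at (11, 11.5) is not intersected at this z (z outside [3.5, 28]); Taking the first minus the rest: none of the subtracted shapes is present at this height, so the result so far is unchanged — 1 connected region. The outline is a single polygon with 10 vertices. Extrusion per mm of travel: 0.6 × 0.12 / (π × 0.875²) = 0.029934. Accumulating E over each segment gives final E = 4.1608.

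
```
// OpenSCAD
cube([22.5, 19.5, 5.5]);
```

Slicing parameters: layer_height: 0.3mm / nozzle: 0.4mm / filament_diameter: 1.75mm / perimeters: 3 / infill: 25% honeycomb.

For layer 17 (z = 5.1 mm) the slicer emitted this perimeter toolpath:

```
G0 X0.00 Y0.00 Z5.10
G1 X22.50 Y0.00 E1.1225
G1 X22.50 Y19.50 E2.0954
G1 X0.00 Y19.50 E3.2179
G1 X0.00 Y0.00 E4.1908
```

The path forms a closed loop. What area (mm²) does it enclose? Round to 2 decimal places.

Apply the shoelace formula to the sequence of (X, Y) vertices; enclosed area = 438.75 mm².

438.75 mm²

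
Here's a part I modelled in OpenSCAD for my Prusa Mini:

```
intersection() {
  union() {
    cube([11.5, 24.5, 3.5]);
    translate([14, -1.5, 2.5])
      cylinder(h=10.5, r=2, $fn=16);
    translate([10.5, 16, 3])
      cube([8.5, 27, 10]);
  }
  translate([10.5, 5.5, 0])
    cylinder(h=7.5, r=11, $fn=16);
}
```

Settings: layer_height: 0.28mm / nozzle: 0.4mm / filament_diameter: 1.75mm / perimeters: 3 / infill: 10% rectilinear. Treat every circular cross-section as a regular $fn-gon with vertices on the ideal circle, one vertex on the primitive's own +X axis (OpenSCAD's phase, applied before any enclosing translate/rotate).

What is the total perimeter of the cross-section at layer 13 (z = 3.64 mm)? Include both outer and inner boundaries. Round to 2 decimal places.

18.06 mm

At z = 3.64 mm: the cube does not reach this height (z outside [0, 3.5]); the r=2 cylinder at (14, -1.5) contributes a regular 16-gon of circumradius 2 (perimeter = 2·16·2.000·sin(180°/16) = 12.49 mm); the cube at (10.5, 16) is present — its section is the full 8.5×27 rectangle (perimeter 71.00 mm); Combining (union): the 2 present regions are separate (no shared area or edge), so areas and boundary lengths simply add and each stays a separate island — boundary = 83.49 mm; the r=11 cylinder at (10.5, 5.5) contributes a regular 16-gon of circumradius 11 (perimeter = 2·16·11.000·sin(180°/16) = 68.67 mm); Taking the intersection: the r=11 cylinder at (10.5, 5.5) partially overlaps the result so far; clipping to the common part keeps 12.87 mm² — boundary = 18.06 mm. Overall, the cross-section has 2 separate islands. Total boundary length (outer) = 18.06 mm.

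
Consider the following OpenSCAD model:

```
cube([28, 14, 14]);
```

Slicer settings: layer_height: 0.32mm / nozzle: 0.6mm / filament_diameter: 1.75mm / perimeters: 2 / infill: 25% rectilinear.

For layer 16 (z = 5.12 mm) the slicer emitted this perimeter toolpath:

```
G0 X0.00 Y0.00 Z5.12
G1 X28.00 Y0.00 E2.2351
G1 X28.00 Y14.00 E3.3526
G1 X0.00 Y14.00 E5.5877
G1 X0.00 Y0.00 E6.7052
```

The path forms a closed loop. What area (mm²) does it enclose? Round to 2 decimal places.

Apply the shoelace formula to the sequence of (X, Y) vertices; enclosed area = 392.00 mm².

392.00 mm²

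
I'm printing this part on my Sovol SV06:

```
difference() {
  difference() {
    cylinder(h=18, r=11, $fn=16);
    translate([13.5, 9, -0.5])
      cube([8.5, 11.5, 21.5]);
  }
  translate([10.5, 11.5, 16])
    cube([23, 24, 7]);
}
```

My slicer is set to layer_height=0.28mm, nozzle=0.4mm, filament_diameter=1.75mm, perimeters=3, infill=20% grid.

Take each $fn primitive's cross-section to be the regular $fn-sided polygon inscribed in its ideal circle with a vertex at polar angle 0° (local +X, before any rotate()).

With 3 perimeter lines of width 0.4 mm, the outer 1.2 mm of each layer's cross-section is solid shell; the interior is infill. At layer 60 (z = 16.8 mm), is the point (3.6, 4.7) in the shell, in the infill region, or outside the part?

infill

At z = 16.8 mm: the r=11 cylinder gives a regular 16-gon of circumradius 11 (constant along its height); the 8.5×11.5 cube at (13.5, 9) contributes its full rectangle; After the difference (first − rest): starting from the r=11 cylinder, the 8.5×11.5 cube at (13.5, 9) misses the remaining region (no effect) — 1 connected region; the cube at (10.5, 11.5) is present — its section is the full 23×24 rectangle; After the difference (first − rest): starting from that combined region, the 23×24 cube at (10.5, 11.5) misses the remaining region (no effect) — 1 connected region. Overall, the cross-section is a single solid region. The nearest boundary edge runs (4.21, 10.16)→(7.78, 7.78); distance from the point to it = 4.88 mm. The point is inside the cross-section and 4.88 mm from the nearest boundary — more than the 1.2 mm shell width (3 × 0.4), so it's in the infill interior.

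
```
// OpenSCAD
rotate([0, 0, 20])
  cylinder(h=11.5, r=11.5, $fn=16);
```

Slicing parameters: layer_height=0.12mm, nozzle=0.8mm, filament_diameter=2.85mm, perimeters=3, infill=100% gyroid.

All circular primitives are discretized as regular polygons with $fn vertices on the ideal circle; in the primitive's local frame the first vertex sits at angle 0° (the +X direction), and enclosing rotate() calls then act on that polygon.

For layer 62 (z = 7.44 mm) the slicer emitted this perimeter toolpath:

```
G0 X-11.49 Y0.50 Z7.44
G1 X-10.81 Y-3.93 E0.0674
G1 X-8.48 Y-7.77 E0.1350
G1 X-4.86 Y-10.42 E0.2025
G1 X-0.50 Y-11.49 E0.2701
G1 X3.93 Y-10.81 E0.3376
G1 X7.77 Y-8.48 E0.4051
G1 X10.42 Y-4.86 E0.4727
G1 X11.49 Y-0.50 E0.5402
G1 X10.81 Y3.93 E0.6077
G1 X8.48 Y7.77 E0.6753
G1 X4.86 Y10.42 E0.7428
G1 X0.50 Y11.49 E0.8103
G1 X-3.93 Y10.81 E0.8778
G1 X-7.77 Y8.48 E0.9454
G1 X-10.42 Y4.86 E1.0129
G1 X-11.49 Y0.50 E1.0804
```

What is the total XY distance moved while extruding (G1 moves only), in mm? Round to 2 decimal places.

Sum the Euclidean lengths of each G1 segment: total = 71.80 mm.

71.80 mm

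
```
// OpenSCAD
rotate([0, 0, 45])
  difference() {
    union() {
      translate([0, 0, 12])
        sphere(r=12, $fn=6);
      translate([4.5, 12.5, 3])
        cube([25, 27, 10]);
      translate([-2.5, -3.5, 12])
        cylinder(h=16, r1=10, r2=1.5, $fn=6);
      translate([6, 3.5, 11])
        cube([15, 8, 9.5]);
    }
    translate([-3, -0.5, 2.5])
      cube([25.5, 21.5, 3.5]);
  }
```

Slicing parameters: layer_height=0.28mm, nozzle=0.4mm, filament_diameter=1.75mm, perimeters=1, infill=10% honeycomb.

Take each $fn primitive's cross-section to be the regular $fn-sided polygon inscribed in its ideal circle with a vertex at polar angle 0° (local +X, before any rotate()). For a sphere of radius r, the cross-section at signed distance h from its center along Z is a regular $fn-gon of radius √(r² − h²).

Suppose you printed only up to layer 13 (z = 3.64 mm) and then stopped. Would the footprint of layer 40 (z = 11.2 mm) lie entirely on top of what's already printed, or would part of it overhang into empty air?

part overhangs

Compare the two slices. At z = 3.64: the sphere: section is a regular 6-gon, circumradius = √(r²−h²) = √(12²−8.36²) = 8.609 (area = (6/2)·8.609²·sin(360°/6) = 192.54 mm²); the cube at (4.5, 12.5) (footprint 25×27) is included at this height (area 675.00 mm²); the cone at (-2.5, -3.5) is not intersected at this z (z outside [12, 28]); the cube at (6, 3.5) is not intersected at this z (z outside [11, 20.5]); Taking the union: the 2 present regions are separate (no shared area or edge), so areas and boundary lengths simply add and each stays a separate island — area = 867.54 mm²; the cube at (-3, -0.5) is present — its section is the full 25.5×21.5 rectangle (area 548.25 mm²); After the difference (first − rest): starting from the result so far (867.54 mm²), the 25.5×21.5 cube at (-3, -0.5) partially overlaps it — only the 229.23 mm² overlap (of its 548.25 mm²) is removed, clipping the outline — area = 638.31 mm²; (whole slice rotated 45° about Z — lengths, areas and connectivity unchanged). At z = 11.2: the r=12 sphere contributes a regular 6-gon of circumradius √(12²−0.8²) = 11.973 (area = (6/2)·11.973²·sin(360°/6) = 372.46 mm²); the 25×27 cube at (4.5, 12.5) contributes its full rectangle (area 675.00 mm²); the cone at (-2.5, -3.5) does not reach this height (z outside [12, 28]); the cube at (6, 3.5) (footprint 15×8) is included at this height (area 120.00 mm²); Taking the union: the regions partially overlap — summed areas 1167.46 mm² minus the doubly-counted overlap 13.53 mm² gives 1153.93 mm² — area = 1153.93 mm²; the cube at (-3, -0.5) is not intersected at this z (z outside [2.5, 6]); Subtracting the remaining from the first: none of the subtracted shapes is present at this height, so the result so far is unchanged — area = 1153.93 mm²; (rotated 45° about Z; rotation is an isometry so areas/perimeters/island counts are preserved). Checking containment: at z = 11.2 the cross-section extends beyond the z = 3.64 cross-section by about 515.62 mm².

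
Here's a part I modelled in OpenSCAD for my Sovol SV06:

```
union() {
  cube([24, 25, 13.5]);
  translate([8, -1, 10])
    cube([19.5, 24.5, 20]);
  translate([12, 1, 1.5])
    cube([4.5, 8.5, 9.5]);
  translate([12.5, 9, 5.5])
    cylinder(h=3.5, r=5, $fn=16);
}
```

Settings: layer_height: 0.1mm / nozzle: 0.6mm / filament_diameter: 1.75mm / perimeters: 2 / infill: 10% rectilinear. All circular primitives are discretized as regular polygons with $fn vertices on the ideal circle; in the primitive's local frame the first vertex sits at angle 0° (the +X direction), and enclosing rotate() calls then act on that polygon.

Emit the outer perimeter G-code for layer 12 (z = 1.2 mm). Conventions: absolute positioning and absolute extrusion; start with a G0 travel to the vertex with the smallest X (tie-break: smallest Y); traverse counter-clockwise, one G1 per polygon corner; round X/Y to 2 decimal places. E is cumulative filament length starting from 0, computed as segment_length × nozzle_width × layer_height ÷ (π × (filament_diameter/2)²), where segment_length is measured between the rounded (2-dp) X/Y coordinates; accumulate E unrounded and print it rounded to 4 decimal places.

G0 X0.00 Y0.00 Z1.20
G1 X24.00 Y0.00 E0.5987
G1 X24.00 Y25.00 E1.2223
G1 X0.00 Y25.00 E1.8210
G1 X0.00 Y0.00 E2.4446

At z = 1.2 mm: the 24×25 cube contributes its full rectangle; the cube at (8, -1) does not reach this height (z outside [10, 30]); the cube at (12, 1) is not intersected at this z (z outside [1.5, 11]); the cylinder at (12.5, 9) is absent (z outside [5.5, 9]); Taking the union: only the 24×25 cube is present, so the union is just that shape — 1 connected region. The outline is a single polygon with 4 vertices. Extrusion per mm of travel: 0.6 × 0.1 / (π × 0.875²) = 0.024945. Accumulating E over each segment gives final E = 2.4446.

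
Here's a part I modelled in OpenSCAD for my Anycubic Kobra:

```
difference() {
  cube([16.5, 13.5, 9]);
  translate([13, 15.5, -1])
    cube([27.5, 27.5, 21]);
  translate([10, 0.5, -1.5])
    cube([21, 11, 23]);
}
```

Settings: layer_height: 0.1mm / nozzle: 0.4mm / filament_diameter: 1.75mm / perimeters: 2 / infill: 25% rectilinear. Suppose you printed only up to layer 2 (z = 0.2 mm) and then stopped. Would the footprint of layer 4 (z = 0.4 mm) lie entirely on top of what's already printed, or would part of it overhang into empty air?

Compare the two slices. At z = 0.2: the cube is present — its section is the full 16.5×13.5 rectangle (area 222.75 mm²); the 27.5×27.5 cube at (13, 15.5) contributes its full rectangle (area 756.25 mm²); the cube at (10, 0.5) (footprint 21×11) is included at this height (area 231.00 mm²); Subtracting the remaining from the first: starting from the 16.5×13.5 cube (222.75 mm²), the 27.5×27.5 cube at (13, 15.5) misses the remaining region (no effect); the 21×11 cube at (10, 0.5) partially overlaps it — only the 71.50 mm² overlap (of its 231.00 mm²) is removed, clipping the outline — area = 151.25 mm². At z = 0.4: the cube is present — its section is the full 16.5×13.5 rectangle (area 222.75 mm²); the 27.5×27.5 cube at (13, 15.5) contributes its full rectangle (area 756.25 mm²); the cube at (10, 0.5) is present — its section is the full 21×11 rectangle (area 231.00 mm²); Taking the first minus the rest: starting from the 16.5×13.5 cube (222.75 mm²), the 27.5×27.5 cube at (13, 15.5) misses the remaining region (no effect); the 21×11 cube at (10, 0.5) partially overlaps it — only the 71.50 mm² overlap (of its 231.00 mm²) is removed, clipping the outline — area = 151.25 mm². Checking containment: the cross-section at z = 0.4 is a subset of the cross-section at z = 0.2.

entirely on top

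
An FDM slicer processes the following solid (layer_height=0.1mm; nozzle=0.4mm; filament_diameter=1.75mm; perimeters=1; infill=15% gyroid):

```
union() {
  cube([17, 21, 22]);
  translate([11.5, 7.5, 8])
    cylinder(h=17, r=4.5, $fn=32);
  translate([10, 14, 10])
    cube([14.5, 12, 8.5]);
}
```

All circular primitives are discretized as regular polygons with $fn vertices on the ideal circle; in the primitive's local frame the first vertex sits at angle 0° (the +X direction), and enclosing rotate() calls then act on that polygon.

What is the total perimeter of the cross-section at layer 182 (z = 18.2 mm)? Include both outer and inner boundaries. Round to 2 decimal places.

101.00 mm

At z = 18.2 mm: the cube (footprint 17×21) is included at this height (perimeter 76.00 mm); the cylinder at (11.5, 7.5): section is a regular 32-gon, circumradius r=4.5 (perimeter = 2·32·4.500·sin(180°/32) = 28.23 mm); the cube at (10, 14) is present — its section is the full 14.5×12 rectangle (perimeter 53.00 mm); Taking the union: the regions partially overlap (shared area 112.21 mm²), so the edge portions inside another operand are dropped and the merged outline is re-measured after clipping — boundary = 101.00 mm. Overall, the cross-section is a single solid region. Total boundary length (outer) = 101.00 mm.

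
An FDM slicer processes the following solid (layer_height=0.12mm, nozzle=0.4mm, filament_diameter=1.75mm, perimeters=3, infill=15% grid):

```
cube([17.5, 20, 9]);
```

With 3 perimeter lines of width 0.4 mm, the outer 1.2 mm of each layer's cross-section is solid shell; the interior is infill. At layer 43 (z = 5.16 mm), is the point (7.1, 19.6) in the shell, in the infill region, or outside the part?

At z = 5.16 mm: the 17.5×20 cube contributes its full rectangle. Overall, the cross-section is a single solid region. The nearest boundary edge runs (17.50, 20.00)→(0.00, 20.00); distance from the point to it = 0.40 mm. The point is inside the cross-section, 0.40 mm from the nearest boundary — within the 1.2 mm shell band (3 × 0.4).

shell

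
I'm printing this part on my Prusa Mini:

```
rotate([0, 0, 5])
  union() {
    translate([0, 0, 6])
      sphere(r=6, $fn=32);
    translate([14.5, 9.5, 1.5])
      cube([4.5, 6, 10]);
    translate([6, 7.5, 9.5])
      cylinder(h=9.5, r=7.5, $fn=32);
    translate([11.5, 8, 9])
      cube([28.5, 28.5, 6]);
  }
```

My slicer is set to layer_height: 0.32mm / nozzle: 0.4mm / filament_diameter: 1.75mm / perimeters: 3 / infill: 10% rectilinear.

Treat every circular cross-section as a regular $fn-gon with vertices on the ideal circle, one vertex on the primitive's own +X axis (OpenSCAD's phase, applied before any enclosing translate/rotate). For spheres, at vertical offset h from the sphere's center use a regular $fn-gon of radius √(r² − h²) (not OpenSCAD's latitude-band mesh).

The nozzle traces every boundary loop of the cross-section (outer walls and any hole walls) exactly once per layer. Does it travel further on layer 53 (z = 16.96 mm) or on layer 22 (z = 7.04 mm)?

Layer 53 (z = 16.96): the sphere is absent (|z−center|=10.960 > r=6); the cube at (14.5, 9.5) is not intersected at this z (z outside [1.5, 11.5]); the r=7.5 cylinder at (6, 7.5) gives a regular 32-gon of circumradius 7.5 (constant along its height) (perimeter = 2·32·7.500·sin(180°/32) = 47.05 mm); the cube at (11.5, 8) is absent (z outside [9, 15]); Taking the union: only the r=7.5 cylinder at (6, 7.5) is present, so the union is just that shape — boundary = 47.05 mm; (rotated 5° about Z; rotation is an isometry so areas/perimeters/island counts are preserved). So its perimeter = 47.05 mm. Layer 22 (z = 7.04): the sphere: section is a regular 32-gon, circumradius = √(r²−h²) = √(6²−1.04²) = 5.909 (perimeter = 2·32·5.909·sin(180°/32) = 37.07 mm); the cube at (14.5, 9.5) is present — its section is the full 4.5×6 rectangle (perimeter 21.00 mm); the cylinder at (6, 7.5) is absent (z outside [9.5, 19]); the cube at (11.5, 8) does not reach this height (z outside [9, 15]); Taking the union: the 2 present regions are separate (no shared area or edge), so areas and boundary lengths simply add and each stays a separate island — boundary = 58.07 mm; (whole slice rotated 5° about Z — lengths, areas and connectivity unchanged). So its perimeter = 58.07 mm. Layer 22 is larger (58.07 vs 47.05 mm).

layer 22 (z = 7.04 mm)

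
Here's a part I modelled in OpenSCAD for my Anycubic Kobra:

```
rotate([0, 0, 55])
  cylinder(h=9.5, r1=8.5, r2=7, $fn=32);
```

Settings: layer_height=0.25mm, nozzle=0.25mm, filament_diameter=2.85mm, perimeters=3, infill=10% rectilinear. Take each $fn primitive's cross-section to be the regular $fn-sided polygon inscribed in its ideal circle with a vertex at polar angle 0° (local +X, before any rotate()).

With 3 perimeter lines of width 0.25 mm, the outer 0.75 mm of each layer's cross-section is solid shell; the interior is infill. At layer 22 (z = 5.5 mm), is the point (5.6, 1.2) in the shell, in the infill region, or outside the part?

infill

At z = 5.5 mm: the cone (r1=8.5→r2=7) has section circumradius 7.632 here — a regular 32-gon; (rotated 55° about Z; rotation is an isometry so areas/perimeters/island counts are preserved). Overall, the cross-section is a single solid region. Undo the 55° rotation: the query point maps to (4.195, -3.899) in the un-rotated model frame. The nearest boundary edge runs (5.40, -5.40)→(6.35, -4.24); distance from the point to it = 1.88 mm. The point is inside the cross-section and 1.88 mm from the nearest boundary — more than the 0.75 mm shell width (3 × 0.25), so it's in the infill interior.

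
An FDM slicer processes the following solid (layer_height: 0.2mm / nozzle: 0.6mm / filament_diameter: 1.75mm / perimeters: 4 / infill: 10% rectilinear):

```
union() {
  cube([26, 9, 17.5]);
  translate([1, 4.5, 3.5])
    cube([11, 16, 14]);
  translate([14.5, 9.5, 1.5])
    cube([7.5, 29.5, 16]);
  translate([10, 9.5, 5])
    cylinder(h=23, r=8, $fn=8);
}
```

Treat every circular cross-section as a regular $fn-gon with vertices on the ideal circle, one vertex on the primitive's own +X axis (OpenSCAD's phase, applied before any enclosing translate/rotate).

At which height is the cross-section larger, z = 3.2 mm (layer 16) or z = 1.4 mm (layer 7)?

layer 16 (z = 3.2 mm)

Layer 16 (z = 3.2): the cube (footprint 26×9) is included at this height (area 234.00 mm²); the cube at (1, 4.5) is absent (z outside [3.5, 17.5]); the cube at (14.5, 9.5) is present — its section is the full 7.5×29.5 rectangle (area 221.25 mm²); the cylinder at (10, 9.5) is not intersected at this z (z outside [5, 28]); Taking the union: the 2 present regions are separate (no shared area or edge), so areas and boundary lengths simply add and each stays a separate island — area = 455.25 mm². So its area = 455.25 mm². Layer 7 (z = 1.4): the cube (footprint 26×9) is included at this height (area 234.00 mm²); the cube at (1, 4.5) does not reach this height (z outside [3.5, 17.5]); the cube at (14.5, 9.5) does not reach this height (z outside [1.5, 17.5]); the cylinder at (10, 9.5) is not intersected at this z (z outside [5, 28]); Merging all regions: only the 26×9 cube is present, so the union is just that shape — area = 234.00 mm². So its area = 234.00 mm². Layer 16 is larger (455.25 vs 234.00 mm²).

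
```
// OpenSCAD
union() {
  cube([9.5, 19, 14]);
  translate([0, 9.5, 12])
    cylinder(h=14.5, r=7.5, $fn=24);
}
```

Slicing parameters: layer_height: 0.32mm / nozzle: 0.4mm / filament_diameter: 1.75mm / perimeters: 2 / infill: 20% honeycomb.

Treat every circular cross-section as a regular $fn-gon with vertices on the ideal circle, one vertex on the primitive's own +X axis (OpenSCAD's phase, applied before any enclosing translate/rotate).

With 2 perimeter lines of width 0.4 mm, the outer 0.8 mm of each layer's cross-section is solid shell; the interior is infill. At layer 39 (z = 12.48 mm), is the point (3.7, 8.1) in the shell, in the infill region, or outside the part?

infill

At z = 12.48 mm: the cube is present — its section is the full 9.5×19 rectangle; the r=7.5 cylinder at (0, 9.5) contributes a regular 24-gon of circumradius 7.5; Merging all regions: the regions partially overlap (shared area 87.35 mm²), so overlapping operands fuse into one piece — 1 connected region. Overall, the cross-section is a single solid region. The nearest boundary edge runs (9.50, 19.00)→(9.50, 0.00); distance from the point to it = 5.80 mm. The point is inside the cross-section and 5.80 mm from the nearest boundary — more than the 0.8 mm shell width (2 × 0.4), so it's in the infill interior.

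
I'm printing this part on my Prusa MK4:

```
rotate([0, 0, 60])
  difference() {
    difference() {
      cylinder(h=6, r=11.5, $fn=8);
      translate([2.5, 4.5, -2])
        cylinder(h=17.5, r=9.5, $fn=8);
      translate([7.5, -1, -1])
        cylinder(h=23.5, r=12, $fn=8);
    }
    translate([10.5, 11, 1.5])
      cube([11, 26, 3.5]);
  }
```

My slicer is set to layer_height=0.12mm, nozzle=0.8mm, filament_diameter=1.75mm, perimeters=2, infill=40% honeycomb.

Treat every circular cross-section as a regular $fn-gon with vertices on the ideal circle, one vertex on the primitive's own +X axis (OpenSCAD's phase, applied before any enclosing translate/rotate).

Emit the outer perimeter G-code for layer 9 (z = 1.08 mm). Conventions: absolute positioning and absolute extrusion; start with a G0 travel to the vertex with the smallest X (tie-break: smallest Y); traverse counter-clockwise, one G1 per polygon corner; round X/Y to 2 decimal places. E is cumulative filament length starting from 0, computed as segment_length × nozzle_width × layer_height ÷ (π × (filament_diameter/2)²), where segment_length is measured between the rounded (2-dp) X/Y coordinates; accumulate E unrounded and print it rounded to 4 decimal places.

G0 X-11.11 Y-2.98 Z1.08
G1 X-5.75 Y-9.96 E0.3512
G1 X2.98 Y-11.11 E0.7027
G1 X9.96 Y-5.75 E1.0539
G1 X10.23 Y-3.67 E1.1377
G1 X7.72 Y-5.60 E1.2640
G1 X0.04 Y-4.58 E1.5732
G1 X-0.19 Y-4.76 E1.5849
G1 X-7.40 Y-3.81 E1.8752
G1 X-10.66 Y0.44 E2.0889
G1 X-11.11 Y-2.98 E2.2266

At z = 1.08 mm: the r=11.5 cylinder contributes a regular 8-gon of circumradius 11.5; the r=9.5 cylinder at (2.5, 4.5) contributes a regular 8-gon of circumradius 9.5; the r=12 cylinder at (7.5, -1) contributes a regular 8-gon of circumradius 12; After the difference (first − rest): starting from the r=11.5 cylinder, the r=9.5 cylinder at (2.5, 4.5) partially overlaps it — only the 204.87 mm² overlap (of its 255.27 mm²) is removed, clipping the outline; the r=12 cylinder at (7.5, -1) partially overlaps it — only the 71.24 mm² overlap (of its 407.29 mm²) is removed, clipping the outline — 1 connected region; the cube at (10.5, 11) is not intersected at this z (z outside [1.5, 5]); Taking the first minus the rest: none of the subtracted shapes is present at this height, so the result so far is unchanged — 1 connected region; (rotated 60° about Z; rotation is an isometry so areas/perimeters/island counts are preserved). The outline is a single polygon with 10 vertices. Extrusion per mm of travel: 0.8 × 0.12 / (π × 0.875²) = 0.039912. Accumulating E over each segment gives final E = 2.2266.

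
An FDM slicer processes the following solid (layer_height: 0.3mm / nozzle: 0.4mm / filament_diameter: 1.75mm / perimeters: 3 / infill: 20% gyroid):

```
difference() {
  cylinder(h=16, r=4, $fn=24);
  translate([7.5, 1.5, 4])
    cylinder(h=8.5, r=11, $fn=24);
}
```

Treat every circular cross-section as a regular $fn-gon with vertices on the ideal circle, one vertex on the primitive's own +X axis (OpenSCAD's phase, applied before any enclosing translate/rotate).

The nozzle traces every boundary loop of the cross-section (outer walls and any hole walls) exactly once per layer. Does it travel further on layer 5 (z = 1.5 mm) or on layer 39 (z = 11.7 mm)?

layer 5 (z = 1.5 mm)

Layer 5 (z = 1.5): the cylinder: section is a regular 24-gon, circumradius r=4 (perimeter = 2·24·4.000·sin(180°/24) = 25.06 mm); the cylinder at (7.5, 1.5) is absent (z outside [4, 12.5]); Taking the first minus the rest: none of the subtracted shapes is present at this height, so the r=4 cylinder is unchanged — boundary = 25.06 mm. So its perimeter = 25.06 mm. Layer 39 (z = 11.7): the r=4 cylinder contributes a regular 24-gon of circumradius 4 (perimeter = 2·24·4.000·sin(180°/24) = 25.06 mm); the cylinder at (7.5, 1.5): section is a regular 24-gon, circumradius r=11 (perimeter = 2·24·11.000·sin(180°/24) = 68.92 mm); Subtracting the remaining from the first: starting from the r=4 cylinder, the r=11 cylinder at (7.5, 1.5) partially overlaps it — only the 47.16 mm² overlap (of its 375.81 mm²) is removed, clipping the outline — boundary = 11.28 mm. So its perimeter = 11.28 mm. Layer 5 is larger (25.06 vs 11.28 mm).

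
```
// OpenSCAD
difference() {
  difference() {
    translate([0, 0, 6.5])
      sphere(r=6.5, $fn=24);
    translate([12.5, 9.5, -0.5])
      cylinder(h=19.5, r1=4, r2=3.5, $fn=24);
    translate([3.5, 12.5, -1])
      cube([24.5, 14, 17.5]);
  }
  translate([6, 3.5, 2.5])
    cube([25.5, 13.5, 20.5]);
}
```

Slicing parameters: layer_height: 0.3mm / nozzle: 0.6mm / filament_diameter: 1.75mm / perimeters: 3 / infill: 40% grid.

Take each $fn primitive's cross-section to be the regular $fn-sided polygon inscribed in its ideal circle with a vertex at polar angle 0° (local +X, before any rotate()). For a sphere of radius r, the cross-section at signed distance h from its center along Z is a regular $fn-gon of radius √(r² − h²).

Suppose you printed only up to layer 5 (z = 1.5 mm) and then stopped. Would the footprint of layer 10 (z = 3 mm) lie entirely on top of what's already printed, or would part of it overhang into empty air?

Compare the two slices. At z = 1.5: the r=6.5 sphere contributes a regular 24-gon of circumradius √(6.5²−5²) = 4.153 (area = (24/2)·4.153²·sin(360°/24) = 53.58 mm²); the cone at (12.5, 9.5) (r1=4→r2=3.5) has section circumradius 3.949 here — a regular 24-gon (area = (24/2)·3.949²·sin(360°/24) = 48.43 mm²); the cube at (3.5, 12.5) (footprint 24.5×14) is included at this height (area 343.00 mm²); Subtracting the remaining from the first: starting from the r=6.5 sphere (53.58 mm²), the cone at (12.5, 9.5) misses the remaining region (no effect); the 24.5×14 cube at (3.5, 12.5) misses the remaining region (no effect) — area = 53.58 mm²; the cube at (6, 3.5) is not intersected at this z (z outside [2.5, 23]); After the difference (first − rest): none of the subtracted shapes is present at this height, so the result so far is unchanged — area = 53.58 mm². At z = 3: the r=6.5 sphere contributes a regular 24-gon of circumradius √(6.5²−3.5²) = 5.477 (area = (24/2)·5.477²·sin(360°/24) = 93.17 mm²); the cone at (12.5, 9.5): at t=0.179 of its height the radius interpolates to r₁+(r₂−r₁)t = 3.910, giving a regular 24-gon of that circumradius (area = (24/2)·3.910²·sin(360°/24) = 47.49 mm²); the 24.5×14 cube at (3.5, 12.5) contributes its full rectangle (area 343.00 mm²); Subtracting the remaining from the first: starting from the r=6.5 sphere (93.17 mm²), the cone at (12.5, 9.5) misses the remaining region (no effect); the 24.5×14 cube at (3.5, 12.5) misses the remaining region (no effect) — area = 93.17 mm²; the cube at (6, 3.5) (footprint 25.5×13.5) is included at this height (area 344.25 mm²); After the difference (first − rest): starting from that combined region (93.17 mm²), the 25.5×13.5 cube at (6, 3.5) misses the remaining region (no effect) — area = 93.17 mm². Checking containment: at z = 3 the cross-section extends beyond the z = 1.5 cross-section by about 39.60 mm².

part overhangs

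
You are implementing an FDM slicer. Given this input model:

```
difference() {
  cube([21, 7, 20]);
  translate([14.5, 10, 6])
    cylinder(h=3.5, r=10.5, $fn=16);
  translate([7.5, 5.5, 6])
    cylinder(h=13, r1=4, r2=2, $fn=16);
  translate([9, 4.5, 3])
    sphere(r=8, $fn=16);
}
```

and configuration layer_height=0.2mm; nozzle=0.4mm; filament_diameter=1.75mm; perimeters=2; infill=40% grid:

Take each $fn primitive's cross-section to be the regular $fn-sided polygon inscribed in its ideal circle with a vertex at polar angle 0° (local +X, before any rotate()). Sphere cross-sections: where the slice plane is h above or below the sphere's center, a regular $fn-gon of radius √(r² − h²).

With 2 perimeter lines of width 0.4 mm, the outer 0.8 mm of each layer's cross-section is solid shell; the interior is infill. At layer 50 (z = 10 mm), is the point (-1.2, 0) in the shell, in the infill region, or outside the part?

At z = 10 mm: the cube is present — its section is the full 21×7 rectangle; the cylinder at (14.5, 10) does not reach this height (z outside [6, 9.5]); the cone at (7.5, 5.5): at t=0.308 of its height the radius interpolates to r₁+(r₂−r₁)t = 3.385, giving a regular 16-gon of that circumradius; the r=8 sphere at (9, 4.5) contributes a regular 16-gon of circumradius √(8²−7²) = 3.873; Taking the first minus the rest: starting from the 21×7 cube, the cone at (7.5, 5.5) partially overlaps it — only the 27.22 mm² overlap (of its 35.07 mm²) is removed, clipping the outline; the r=8 sphere at (9, 4.5) partially overlaps it — only the 17.33 mm² overlap (of its 45.92 mm²) is removed, clipping the outline — 1 connected region. Overall, the cross-section is a single solid region. The nearest boundary edge runs (21.00, 0.00)→(0.00, 0.00); distance from the point to it = 1.20 mm. The point is not inside any of the regions above, so it lies outside the cross-section (1.20 mm from the nearest boundary).

outside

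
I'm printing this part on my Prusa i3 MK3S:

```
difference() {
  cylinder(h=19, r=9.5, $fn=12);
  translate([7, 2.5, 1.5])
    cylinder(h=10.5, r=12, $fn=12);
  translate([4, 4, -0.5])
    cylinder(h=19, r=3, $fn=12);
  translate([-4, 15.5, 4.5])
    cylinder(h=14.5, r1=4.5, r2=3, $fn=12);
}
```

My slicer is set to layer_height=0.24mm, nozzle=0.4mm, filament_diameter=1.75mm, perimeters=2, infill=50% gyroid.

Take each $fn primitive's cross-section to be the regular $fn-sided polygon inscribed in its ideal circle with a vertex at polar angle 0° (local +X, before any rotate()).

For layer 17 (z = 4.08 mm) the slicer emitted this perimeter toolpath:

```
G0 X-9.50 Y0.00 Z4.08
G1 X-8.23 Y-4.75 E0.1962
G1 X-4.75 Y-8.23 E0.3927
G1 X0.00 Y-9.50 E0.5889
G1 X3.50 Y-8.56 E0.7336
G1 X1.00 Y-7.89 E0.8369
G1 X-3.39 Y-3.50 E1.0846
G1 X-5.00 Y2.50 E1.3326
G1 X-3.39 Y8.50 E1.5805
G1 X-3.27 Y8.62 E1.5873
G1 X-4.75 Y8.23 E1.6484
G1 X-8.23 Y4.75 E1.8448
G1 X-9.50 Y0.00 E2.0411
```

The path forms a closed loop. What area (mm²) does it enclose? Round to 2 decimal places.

Apply the shoelace formula to the sequence of (X, Y) vertices; enclosed area = 81.13 mm².

81.13 mm²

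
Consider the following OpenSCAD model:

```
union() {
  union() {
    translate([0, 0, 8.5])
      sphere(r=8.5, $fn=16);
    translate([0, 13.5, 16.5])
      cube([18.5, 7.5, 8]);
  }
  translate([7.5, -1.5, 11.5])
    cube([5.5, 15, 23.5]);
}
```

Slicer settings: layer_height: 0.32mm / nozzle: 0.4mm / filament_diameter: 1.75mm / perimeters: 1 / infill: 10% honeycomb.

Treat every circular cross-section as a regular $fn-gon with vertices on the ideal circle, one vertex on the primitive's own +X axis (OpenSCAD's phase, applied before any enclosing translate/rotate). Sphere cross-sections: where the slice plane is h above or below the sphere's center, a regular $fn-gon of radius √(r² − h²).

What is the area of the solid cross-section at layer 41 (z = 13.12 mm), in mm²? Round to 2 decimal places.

At z = 13.12 mm: the r=8.5 sphere contributes a regular 16-gon of circumradius √(8.5²−4.62²) = 7.135 (area = (16/2)·7.135²·sin(360°/16) = 155.85 mm²); the cube at (0, 13.5) does not reach this height (z outside [16.5, 24.5]); Combining (union): only the r=8.5 sphere is present, so the union is just that shape — area = 155.85 mm²; the 5.5×15 cube at (7.5, -1.5) contributes its full rectangle (area 82.50 mm²); Merging all regions: the 2 present regions are separate (no shared area or edge), so areas and boundary lengths simply add and each stays a separate island — area = 238.35 mm². Overall, the cross-section has 2 separate islands. Net area = 238.35 mm².

238.35 mm²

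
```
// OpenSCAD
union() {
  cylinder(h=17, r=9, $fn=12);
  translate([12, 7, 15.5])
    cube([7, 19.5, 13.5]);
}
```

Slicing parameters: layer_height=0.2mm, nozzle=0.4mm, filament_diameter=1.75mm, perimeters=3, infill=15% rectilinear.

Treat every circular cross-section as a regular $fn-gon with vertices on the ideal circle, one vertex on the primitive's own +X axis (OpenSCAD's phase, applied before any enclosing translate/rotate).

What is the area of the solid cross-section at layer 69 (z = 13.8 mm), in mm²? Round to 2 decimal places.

At z = 13.8 mm: the cylinder: section is a regular 12-gon, circumradius r=9 (area = (12/2)·9.000²·sin(360°/12) = 243.00 mm²); the cube at (12, 7) is absent (z outside [15.5, 29]); Taking the union: only the r=9 cylinder is present, so the union is just that shape — area = 243.00 mm². Overall, the cross-section is a single solid region. Net area = 243.00 mm².

243.00 mm²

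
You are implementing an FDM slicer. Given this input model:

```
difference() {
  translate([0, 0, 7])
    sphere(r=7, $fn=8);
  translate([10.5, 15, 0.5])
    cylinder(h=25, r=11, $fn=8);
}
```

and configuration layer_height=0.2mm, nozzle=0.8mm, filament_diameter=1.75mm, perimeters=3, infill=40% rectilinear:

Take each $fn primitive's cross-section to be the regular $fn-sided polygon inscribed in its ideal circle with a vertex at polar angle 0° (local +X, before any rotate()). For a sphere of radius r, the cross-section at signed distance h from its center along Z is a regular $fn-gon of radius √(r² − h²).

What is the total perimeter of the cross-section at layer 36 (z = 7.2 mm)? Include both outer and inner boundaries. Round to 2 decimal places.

At z = 7.2 mm: the r=7 sphere contributes a regular 8-gon of circumradius √(7²−0.2²) = 6.997 (perimeter = 2·8·6.997·sin(180°/8) = 42.84 mm); the r=11 cylinder at (10.5, 15) gives a regular 8-gon of circumradius 11 (constant along its height) (perimeter = 2·8·11.000·sin(180°/8) = 67.35 mm); Subtracting the remaining from the first: starting from the r=7 sphere, the r=11 cylinder at (10.5, 15) misses the remaining region (no effect) — boundary = 42.84 mm. Overall, the cross-section is a single solid region. Total boundary length (outer) = 42.84 mm.

42.84 mm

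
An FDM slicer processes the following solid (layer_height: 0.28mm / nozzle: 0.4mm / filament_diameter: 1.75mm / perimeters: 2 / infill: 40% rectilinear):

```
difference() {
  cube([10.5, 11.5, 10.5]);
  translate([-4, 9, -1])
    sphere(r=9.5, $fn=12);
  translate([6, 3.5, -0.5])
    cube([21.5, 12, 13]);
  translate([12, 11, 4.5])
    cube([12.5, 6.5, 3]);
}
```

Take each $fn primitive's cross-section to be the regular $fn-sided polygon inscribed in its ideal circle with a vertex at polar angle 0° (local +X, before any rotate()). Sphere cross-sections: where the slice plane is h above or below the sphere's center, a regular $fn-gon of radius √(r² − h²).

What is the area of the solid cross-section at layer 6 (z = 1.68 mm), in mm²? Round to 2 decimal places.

44.81 mm²

At z = 1.68 mm: the cube (footprint 10.5×11.5) is included at this height (area 120.75 mm²); the r=9.5 sphere at (-4, 9) contributes a regular 12-gon of circumradius √(9.5²−2.68²) = 9.114 (area = (12/2)·9.114²·sin(360°/12) = 249.20 mm²); the cube at (6, 3.5) is present — its section is the full 21.5×12 rectangle (area 258.00 mm²); the cube at (12, 11) is absent (z outside [4.5, 7.5]); Taking the first minus the rest: starting from the 10.5×11.5 cube (120.75 mm²), the r=9.5 sphere at (-4, 9) partially overlaps it — only the 39.94 mm² overlap (of its 249.20 mm²) is removed, clipping the outline; the 21.5×12 cube at (6, 3.5) partially overlaps it — only the 36.00 mm² overlap (of its 258.00 mm²) is removed, clipping the outline — area = 44.81 mm². Overall, the cross-section is a single solid region. Net area = 44.81 mm².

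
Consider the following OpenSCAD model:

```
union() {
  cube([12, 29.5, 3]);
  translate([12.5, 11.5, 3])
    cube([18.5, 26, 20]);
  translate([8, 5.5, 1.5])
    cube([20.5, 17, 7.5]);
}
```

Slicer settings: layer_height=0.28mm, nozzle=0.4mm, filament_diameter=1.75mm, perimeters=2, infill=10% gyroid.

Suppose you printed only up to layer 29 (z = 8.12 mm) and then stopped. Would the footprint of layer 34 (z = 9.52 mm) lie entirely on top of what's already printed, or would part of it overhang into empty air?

Compare the two slices. At z = 8.12: the cube does not reach this height (z outside [0, 3]); the 18.5×26 cube at (12.5, 11.5) contributes its full rectangle (area 481.00 mm²); the cube at (8, 5.5) is present — its section is the full 20.5×17 rectangle (area 348.50 mm²); Taking the union: the regions partially overlap — summed areas 829.50 mm² minus the doubly-counted overlap 176.00 mm² gives 653.50 mm² — area = 653.50 mm². At z = 9.52: the cube is absent (z outside [0, 3]); the cube at (12.5, 11.5) is present — its section is the full 18.5×26 rectangle (area 481.00 mm²); the cube at (8, 5.5) does not reach this height (z outside [1.5, 9]); Combining (union): only the 18.5×26 cube at (12.5, 11.5) is present, so the union is just that shape — area = 481.00 mm². Checking containment: the cross-section at z = 9.52 is a subset of the cross-section at z = 8.12.

entirely on top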